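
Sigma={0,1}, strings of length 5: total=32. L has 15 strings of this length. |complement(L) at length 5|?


Alphabet: {0,1}
String length: 5
Total strings of length 5 = 2^5 = 32
Strings in L = 15
Complement = total - |L|
= 32 - 15
= 17

17


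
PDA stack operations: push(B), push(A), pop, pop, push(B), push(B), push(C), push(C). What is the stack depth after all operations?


Tracing stack operations:
  push(B) -> stack = [B], depth=1
  push(A) -> stack = [B,A], depth=2
  pop -> removed A, stack = [B], depth=1
  pop -> removed B, stack = [], depth=0
  push(B) -> stack = [B], depth=1
  push(B) -> stack = [B,B], depth=2
  push(C) -> stack = [B,B,C], depth=3
  push(C) -> stack = [B,B,C,C], depth=4
Final depth = 4

4


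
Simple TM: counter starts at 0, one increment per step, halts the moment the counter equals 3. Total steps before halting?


Counter starts at 0. Counting sequence:
  Step 1: counter = 1
  Step 2: counter = 2
  Step 3: counter = 3
Counter reached 3 -> halt
Total steps = 3

3


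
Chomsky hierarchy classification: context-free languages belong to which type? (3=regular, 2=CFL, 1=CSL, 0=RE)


Chomsky hierarchy levels:
  Type 3: Regular (DFA/NFA/regex)
  Type 2: Context-free (PDA)
  Type 1: Context-sensitive
  Type 0: Recursively enumerable (TM)
'context-free' corresponds to Type 2

2


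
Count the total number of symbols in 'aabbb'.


String: 'aabbb'
Counting characters:
  'a' appears 2 time(s)
  'b' appears 3 time(s)
Total length = 2 + 3 = 5

5


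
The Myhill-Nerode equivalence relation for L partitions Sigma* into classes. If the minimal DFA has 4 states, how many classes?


Myhill-Nerode theorem:
Number of equivalence classes = number of states in minimal DFA
Minimal DFA states = 4
Therefore equivalence classes = 4

4


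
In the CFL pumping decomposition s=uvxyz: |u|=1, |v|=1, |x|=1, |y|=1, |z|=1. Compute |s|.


|s| = |u| + |v| + |x| + |y| + |z|
= 1 + 1 + 1 + 1 + 1
= 2 + 1 + 2
= 3 + 2
= 5

5


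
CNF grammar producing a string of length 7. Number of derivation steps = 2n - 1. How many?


Chomsky Normal Form derivation:
String length n = 7
Each step either:
  - Splits a nonterminal into two (n-1 such steps)
  - Converts a nonterminal to terminal (n such steps)
Total = (n-1) + n = 2n - 1
= 2(7) - 1
= 14 - 1
= 13

13


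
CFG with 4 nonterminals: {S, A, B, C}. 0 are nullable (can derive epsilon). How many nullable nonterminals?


Nonterminals: {S, A, B, C}
A nonterminal is nullable if it can derive epsilon
Counting nullable nonterminals: 0
Total nullable = 0

0


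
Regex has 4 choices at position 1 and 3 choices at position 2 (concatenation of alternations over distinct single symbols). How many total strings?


First group: 4 alternatives
Second group: 3 alternatives
Concatenation: each choice from group 1 pairs with each from group 2
Total = 4 x 3 = 12

12


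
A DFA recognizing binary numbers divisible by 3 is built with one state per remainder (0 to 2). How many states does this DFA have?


Divisibility by 3 is tracked via the remainder mod 3: 0, 1, ..., 2
The construction assigns one state to each remainder
Number of remainders = 3

3


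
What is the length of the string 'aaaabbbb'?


String: 'aaaabbbb'
Counting characters:
  'a' appears 4 time(s)
  'b' appears 4 time(s)
Total length = 4 + 4 = 8

8


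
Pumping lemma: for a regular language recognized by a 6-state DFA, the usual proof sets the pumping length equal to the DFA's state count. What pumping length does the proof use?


Pumping lemma for regular languages (standard proof):
Take p = |Q|, the number of DFA states.
Any string of length >= |Q| passes through |Q|+1 states while reading its first |Q| symbols,
so by pigeonhole some state repeats, giving the loop that can be pumped.
Here |Q| = 6
Therefore the proof uses p = 6

6


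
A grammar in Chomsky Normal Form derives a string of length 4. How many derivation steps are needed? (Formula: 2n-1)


Chomsky Normal Form derivation:
String length n = 4
Each step either:
  - Splits a nonterminal into two (n-1 such steps)
  - Converts a nonterminal to terminal (n such steps)
Total = (n-1) + n = 2n - 1
= 2(4) - 1
= 8 - 1
= 7

7


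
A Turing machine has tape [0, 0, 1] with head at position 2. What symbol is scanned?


Tape: [0, 0, 1]
Positions: 0 1 2
Values:    0 0 1
Head at position 2
tape[2] = 1

1


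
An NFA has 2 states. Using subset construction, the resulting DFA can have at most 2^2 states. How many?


NFA has 2 states
Subset construction: each DFA state = subset of NFA states
Maximum subsets = 2^2
2^2 = 4

4


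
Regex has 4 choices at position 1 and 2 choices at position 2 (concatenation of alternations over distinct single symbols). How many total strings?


First group: 4 alternatives
Second group: 2 alternatives
Concatenation: each choice from group 1 pairs with each from group 2
Total = 4 x 2 = 8

8


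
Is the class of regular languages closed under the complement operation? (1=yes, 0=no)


Regular languages are closed under:
- Union (DFA product construction)
- Intersection (DFA product construction)
- Complement (swap accept/reject states)
- Concatenation (NFA construction)
- Kleene star (NFA construction)
complement is in this list
Therefore: closed

1


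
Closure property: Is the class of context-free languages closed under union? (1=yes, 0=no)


CFL closure properties:
  Closed under: union, concatenation, Kleene star
  NOT closed under: intersection, complement
Operation 'union' is in closed list -> Yes (closed)

1


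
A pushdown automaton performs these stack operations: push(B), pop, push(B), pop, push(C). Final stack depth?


Tracing stack operations:
  push(B) -> stack = [B], depth=1
  pop -> removed B, stack = [], depth=0
  push(B) -> stack = [B], depth=1
  pop -> removed B, stack = [], depth=0
  push(C) -> stack = [C], depth=1
Final depth = 1

1


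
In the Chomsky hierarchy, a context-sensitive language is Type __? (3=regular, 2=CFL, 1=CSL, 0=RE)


Chomsky hierarchy levels:
  Type 3: Regular (DFA/NFA/regex)
  Type 2: Context-free (PDA)
  Type 1: Context-sensitive
  Type 0: Recursively enumerable (TM)
'context-sensitive' corresponds to Type 1

1


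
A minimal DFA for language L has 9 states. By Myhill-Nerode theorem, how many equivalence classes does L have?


Myhill-Nerode theorem:
Number of equivalence classes = number of states in minimal DFA
Minimal DFA states = 9
Therefore equivalence classes = 9

9


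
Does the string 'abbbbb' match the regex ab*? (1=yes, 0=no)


Pattern: ab*
String: 'abbbbb'
Pattern requires: exactly one 'a' followed by zero or more 'b's
First char is 'a' -> OK
Rest 'bbbbb': all b's? Yes
Result: 1

1


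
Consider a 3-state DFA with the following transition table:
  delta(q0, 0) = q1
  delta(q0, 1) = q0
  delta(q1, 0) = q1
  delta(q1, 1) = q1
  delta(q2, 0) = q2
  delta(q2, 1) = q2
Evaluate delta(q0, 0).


Looking up transition function:
delta(q0, 0) in the table
Row: q0, Column: 0
Result: q1

q1


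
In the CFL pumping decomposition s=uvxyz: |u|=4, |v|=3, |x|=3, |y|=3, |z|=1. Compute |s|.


|s| = |u| + |v| + |x| + |y| + |z|
= 4 + 3 + 3 + 3 + 1
= 7 + 3 + 4
= 10 + 4
= 14

14


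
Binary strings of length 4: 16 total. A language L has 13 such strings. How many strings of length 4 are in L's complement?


Alphabet: {0,1}
String length: 4
Total strings of length 4 = 2^4 = 16
Strings in L = 13
Complement = total - |L|
= 16 - 13
= 3

3


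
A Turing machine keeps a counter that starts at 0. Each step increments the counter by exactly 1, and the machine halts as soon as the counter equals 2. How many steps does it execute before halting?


Counter starts at 0. Counting sequence:
  Step 1: counter = 1
  Step 2: counter = 2
Counter reached 2 -> halt
Total steps = 2

2


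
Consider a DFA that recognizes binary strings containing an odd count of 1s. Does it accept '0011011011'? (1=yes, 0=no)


DFA has 2 states: q_even (start, accept=no) and q_odd
Processing string '0011011011' character by character:
  Position 0: read '0', 1-count=0 -> q_even (no change)
  Position 1: read '0', 1-count=0 -> q_even (no change)
  Position 2: read '1', 1-count=1 -> q_odd
  Position 3: read '1', 1-count=2 -> q_even
  Position 4: read '0', 1-count=2 -> q_even (no change)
  Position 5: read '1', 1-count=3 -> q_odd
  Position 6: read '1', 1-count=4 -> q_even
  Position 7: read '0', 1-count=4 -> q_even (no change)
  Position 8: read '1', 1-count=5 -> q_odd
  Position 9: read '1', 1-count=6 -> q_even
Final state: q_even, total 1s = 6 (even); the DFA requires an odd count -> reject

0


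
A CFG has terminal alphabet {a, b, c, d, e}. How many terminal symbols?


Terminal symbols: a, b, c, d, e
Counting each: a (#1), b (#2), c (#3), d (#4), e (#5)
Total = 5

5


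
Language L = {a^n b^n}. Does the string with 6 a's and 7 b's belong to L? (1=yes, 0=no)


Language requires equal numbers of a's and b's
PDA pushes for each 'a', pops for each 'b'
Number of a's = 6
Number of b's = 7
6 != 7 -> Reject

0


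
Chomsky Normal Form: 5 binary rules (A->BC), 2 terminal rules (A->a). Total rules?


CNF allows two rule forms:
  A -> BC (binary): 5 rules
  A -> a (terminal): 2 rules
Total = 5 + 2 = 7

7


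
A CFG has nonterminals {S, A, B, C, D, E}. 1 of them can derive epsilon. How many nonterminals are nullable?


Nonterminals: {S, A, B, C, D, E}
A nonterminal is nullable if it can derive epsilon
Counting nullable nonterminals: 1
Total nullable = 1

1


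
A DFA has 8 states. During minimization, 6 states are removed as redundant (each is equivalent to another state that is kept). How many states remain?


Original DFA: 8 states
Redundant states removed: 6
Minimized states = original - removed
= 8 - 6
= 2

2


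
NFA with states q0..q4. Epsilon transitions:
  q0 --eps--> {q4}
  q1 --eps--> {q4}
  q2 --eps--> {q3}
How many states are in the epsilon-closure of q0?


Starting from q0
Initialize closure = {q0}
Follow epsilon from q0 -> add q4
Final closure: {q0, q4}
Size = 2

2


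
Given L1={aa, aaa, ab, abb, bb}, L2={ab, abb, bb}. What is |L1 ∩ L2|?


L1 = {aa, aaa, ab, abb, bb}
L2 = {ab, abb, bb}
Checking each string in L1 against L2:
  'aa': in L2? No
  'aaa': in L2? No
  'ab': in L2? Yes
  'abb': in L2? Yes
  'bb': in L2? Yes
Intersection = {ab, abb, bb}
|L1 ∩ L2| = 3

3


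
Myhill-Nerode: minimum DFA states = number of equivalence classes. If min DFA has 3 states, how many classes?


Myhill-Nerode theorem:
Number of equivalence classes = number of states in minimal DFA
Minimal DFA states = 3
Therefore equivalence classes = 3

3


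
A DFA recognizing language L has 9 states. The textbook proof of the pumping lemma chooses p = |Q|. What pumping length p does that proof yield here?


Pumping lemma for regular languages (standard proof):
Take p = |Q|, the number of DFA states.
Any string of length >= |Q| passes through |Q|+1 states while reading its first |Q| symbols,
so by pigeonhole some state repeats, giving the loop that can be pumped.
Here |Q| = 9
Therefore the proof uses p = 9

9


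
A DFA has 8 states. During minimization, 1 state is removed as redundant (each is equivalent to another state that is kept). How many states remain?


Original DFA: 8 states
Redundant states removed: 1
Minimized states = original - removed
= 8 - 1
= 7

7


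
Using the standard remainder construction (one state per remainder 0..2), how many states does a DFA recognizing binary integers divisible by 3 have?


Divisibility by 3 is tracked via the remainder mod 3: 0, 1, ..., 2
The construction assigns one state to each remainder
Number of remainders = 3

3


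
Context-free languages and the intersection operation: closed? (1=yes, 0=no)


CFL closure properties:
  Closed under: union, concatenation, Kleene star
  NOT closed under: intersection, complement
Operation 'intersection' is in not-closed list -> No (not closed)

0


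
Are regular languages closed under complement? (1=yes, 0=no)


Regular languages are closed under:
- Union (DFA product construction)
- Intersection (DFA product construction)
- Complement (swap accept/reject states)
- Concatenation (NFA construction)
- Kleene star (NFA construction)
complement is in this list
Therefore: closed

1


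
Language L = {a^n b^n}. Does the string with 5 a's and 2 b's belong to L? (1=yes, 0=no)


Language requires equal numbers of a's and b's
PDA pushes for each 'a', pops for each 'b'
Number of a's = 5
Number of b's = 2
5 != 2 -> Reject

0


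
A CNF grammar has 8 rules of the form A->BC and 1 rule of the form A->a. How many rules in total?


CNF allows two rule forms:
  A -> BC (binary): 8 rules
  A -> a (terminal): 1 rule
Total = 8 + 1 = 9

9


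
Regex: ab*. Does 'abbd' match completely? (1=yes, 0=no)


Pattern: ab*
String: 'abbd'
Pattern requires: exactly one 'a' followed by zero or more 'b's
First char is 'a' -> OK
Rest 'bbd': all b's? No
Result: 0

0


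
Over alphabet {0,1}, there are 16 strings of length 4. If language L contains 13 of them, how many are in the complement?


Alphabet: {0,1}
String length: 4
Total strings of length 4 = 2^4 = 16
Strings in L = 13
Complement = total - |L|
= 16 - 13
= 3

3


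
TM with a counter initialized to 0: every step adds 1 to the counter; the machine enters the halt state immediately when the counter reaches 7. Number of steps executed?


Counter starts at 0. Counting sequence:
  Step 1: counter = 1
  Step 2: counter = 2
  Step 3: counter = 3
  Step 4: counter = 4
  Step 5: counter = 5
  Step 6: counter = 6
  Step 7: counter = 7
Counter reached 7 -> halt
Total steps = 7

7


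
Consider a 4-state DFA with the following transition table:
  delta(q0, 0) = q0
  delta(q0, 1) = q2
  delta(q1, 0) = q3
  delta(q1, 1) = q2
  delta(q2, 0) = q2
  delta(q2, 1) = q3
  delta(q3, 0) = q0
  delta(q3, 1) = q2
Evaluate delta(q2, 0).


Looking up transition function:
delta(q2, 0) in the table
Row: q2, Column: 0
Result: q2

q2


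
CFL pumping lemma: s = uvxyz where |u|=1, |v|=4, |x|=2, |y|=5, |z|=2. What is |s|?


|s| = |u| + |v| + |x| + |y| + |z|
= 1 + 4 + 2 + 5 + 2
= 5 + 2 + 7
= 7 + 7
= 14

14


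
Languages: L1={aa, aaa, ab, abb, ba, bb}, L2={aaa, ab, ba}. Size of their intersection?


L1 = {aa, aaa, ab, abb, ba, bb}
L2 = {aaa, ab, ba}
Checking each string in L1 against L2:
  'aa': in L2? No
  'aaa': in L2? Yes
  'ab': in L2? Yes
  'abb': in L2? No
  'ba': in L2? Yes
  'bb': in L2? No
Intersection = {aaa, ab, ba}
|L1 ∩ L2| = 3

3


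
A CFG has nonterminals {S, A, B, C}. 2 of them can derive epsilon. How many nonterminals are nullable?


Nonterminals: {S, A, B, C}
A nonterminal is nullable if it can derive epsilon
Counting nullable nonterminals: 2
Total nullable = 2

2


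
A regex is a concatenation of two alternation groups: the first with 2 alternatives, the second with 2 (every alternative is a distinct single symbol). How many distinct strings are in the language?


First group: 2 alternatives
Second group: 2 alternatives
Concatenation: each choice from group 1 pairs with each from group 2
Total = 2 x 2 = 4

4


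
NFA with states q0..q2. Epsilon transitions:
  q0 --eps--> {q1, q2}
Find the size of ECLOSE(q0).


Starting from q0
Initialize closure = {q0}
Follow epsilon from q0 -> add q1
Follow epsilon from q0 -> add q2
Final closure: {q0, q1, q2}
Size = 3

3


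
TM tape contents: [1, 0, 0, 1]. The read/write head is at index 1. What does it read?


Tape: [1, 0, 0, 1]
Positions: 0 1 2 3
Values:    1 0 0 1
Head at position 1
tape[1] = 0

0


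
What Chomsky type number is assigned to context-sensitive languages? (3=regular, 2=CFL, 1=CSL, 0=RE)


Chomsky hierarchy levels:
  Type 3: Regular (DFA/NFA/regex)
  Type 2: Context-free (PDA)
  Type 1: Context-sensitive
  Type 0: Recursively enumerable (TM)
'context-sensitive' corresponds to Type 1

1


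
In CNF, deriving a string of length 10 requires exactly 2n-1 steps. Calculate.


Chomsky Normal Form derivation:
String length n = 10
Each step either:
  - Splits a nonterminal into two (n-1 such steps)
  - Converts a nonterminal to terminal (n such steps)
Total = (n-1) + n = 2n - 1
= 2(10) - 1
= 20 - 1
= 19

19


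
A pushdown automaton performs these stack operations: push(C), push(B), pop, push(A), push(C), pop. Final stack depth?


Tracing stack operations:
  push(C) -> stack = [C], depth=1
  push(B) -> stack = [C,B], depth=2
  pop -> removed B, stack = [C], depth=1
  push(A) -> stack = [C,A], depth=2
  push(C) -> stack = [C,A,C], depth=3
  pop -> removed C, stack = [C,A], depth=2
Final depth = 2

2


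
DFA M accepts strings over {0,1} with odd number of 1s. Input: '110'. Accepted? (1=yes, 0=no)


DFA has 2 states: q_even (start, accept=no) and q_odd
Processing string '110' character by character:
  Position 0: read '1', 1-count=1 -> q_odd
  Position 1: read '1', 1-count=2 -> q_even
  Position 2: read '0', 1-count=2 -> q_even (no change)
Final state: q_even, total 1s = 2 (even); the DFA requires an odd count -> reject

0


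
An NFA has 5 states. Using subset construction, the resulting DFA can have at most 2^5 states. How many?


NFA has 5 states
Subset construction: each DFA state = subset of NFA states
Maximum subsets = 2^5
2^5 = 32

32


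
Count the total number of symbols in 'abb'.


String: 'abb'
Counting characters:
  'a' appears 1 time(s)
  'b' appears 2 time(s)
Total length = 1 + 2 = 3

3


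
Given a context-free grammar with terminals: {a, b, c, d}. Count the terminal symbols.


Terminal symbols: a, b, c, d
Counting each: a (#1), b (#2), c (#3), d (#4)
Total = 4

4


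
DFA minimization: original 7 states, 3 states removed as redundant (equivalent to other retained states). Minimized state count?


Original DFA: 7 states
Redundant states removed: 3
Minimized states = original - removed
= 7 - 3
= 4

4


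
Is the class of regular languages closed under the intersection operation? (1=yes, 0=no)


Regular languages are closed under:
- Union (DFA product construction)
- Intersection (DFA product construction)
- Complement (swap accept/reject states)
- Concatenation (NFA construction)
- Kleene star (NFA construction)
intersection is in this list
Therefore: closed

1


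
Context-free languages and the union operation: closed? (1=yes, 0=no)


CFL closure properties:
  Closed under: union, concatenation, Kleene star
  NOT closed under: intersection, complement
Operation 'union' is in closed list -> Yes (closed)

1


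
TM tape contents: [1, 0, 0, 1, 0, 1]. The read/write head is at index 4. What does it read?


Tape: [1, 0, 0, 1, 0, 1]
Positions: 0 1 2 3 4 5
Values:    1 0 0 1 0 1
Head at position 4
tape[4] = 0

0


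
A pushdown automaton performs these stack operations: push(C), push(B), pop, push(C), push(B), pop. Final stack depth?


Tracing stack operations:
  push(C) -> stack = [C], depth=1
  push(B) -> stack = [C,B], depth=2
  pop -> removed B, stack = [C], depth=1
  push(C) -> stack = [C,C], depth=2
  push(B) -> stack = [C,C,B], depth=3
  pop -> removed B, stack = [C,C], depth=2
Final depth = 2

2


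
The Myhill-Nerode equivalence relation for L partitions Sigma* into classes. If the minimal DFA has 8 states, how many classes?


Myhill-Nerode theorem:
Number of equivalence classes = number of states in minimal DFA
Minimal DFA states = 8
Therefore equivalence classes = 8

8


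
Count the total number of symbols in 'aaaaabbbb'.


String: 'aaaaabbbb'
Counting characters:
  'a' appears 5 time(s)
  'b' appears 4 time(s)
Total length = 5 + 4 = 9

9


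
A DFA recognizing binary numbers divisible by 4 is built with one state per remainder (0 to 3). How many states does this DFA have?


Divisibility by 4 is tracked via the remainder mod 4: 0, 1, ..., 3
The construction assigns one state to each remainder
Number of remainders = 4

4


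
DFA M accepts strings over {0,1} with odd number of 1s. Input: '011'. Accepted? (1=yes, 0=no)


DFA has 2 states: q_even (start, accept=no) and q_odd
Processing string '011' character by character:
  Position 0: read '0', 1-count=0 -> q_even (no change)
  Position 1: read '1', 1-count=1 -> q_odd
  Position 2: read '1', 1-count=2 -> q_even
Final state: q_even, total 1s = 2 (even); the DFA requires an odd count -> reject

0


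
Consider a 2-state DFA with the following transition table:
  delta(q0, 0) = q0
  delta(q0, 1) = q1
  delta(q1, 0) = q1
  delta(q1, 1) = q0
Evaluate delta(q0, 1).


Looking up transition function:
delta(q0, 1) in the table
Row: q0, Column: 1
Result: q1

q1


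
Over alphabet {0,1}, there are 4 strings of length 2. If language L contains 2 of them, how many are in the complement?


Alphabet: {0,1}
String length: 2
Total strings of length 2 = 2^2 = 4
Strings in L = 2
Complement = total - |L|
= 4 - 2
= 2

2


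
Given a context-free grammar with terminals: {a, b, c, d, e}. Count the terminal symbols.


Terminal symbols: a, b, c, d, e
Counting each: a (#1), b (#2), c (#3), d (#4), e (#5)
Total = 5

5


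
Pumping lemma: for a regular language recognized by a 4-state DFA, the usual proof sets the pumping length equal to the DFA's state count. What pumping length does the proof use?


Pumping lemma for regular languages (standard proof):
Take p = |Q|, the number of DFA states.
Any string of length >= |Q| passes through |Q|+1 states while reading its first |Q| symbols,
so by pigeonhole some state repeats, giving the loop that can be pumped.
Here |Q| = 4
Therefore the proof uses p = 4

4


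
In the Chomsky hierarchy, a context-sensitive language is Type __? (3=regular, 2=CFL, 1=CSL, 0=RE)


Chomsky hierarchy levels:
  Type 3: Regular (DFA/NFA/regex)
  Type 2: Context-free (PDA)
  Type 1: Context-sensitive
  Type 0: Recursively enumerable (TM)
'context-sensitive' corresponds to Type 1

1


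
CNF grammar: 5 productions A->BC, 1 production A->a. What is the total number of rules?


CNF allows two rule forms:
  A -> BC (binary): 5 rules
  A -> a (terminal): 1 rule
Total = 5 + 1 = 6

6


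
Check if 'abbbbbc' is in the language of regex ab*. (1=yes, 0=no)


Pattern: ab*
String: 'abbbbbc'
Pattern requires: exactly one 'a' followed by zero or more 'b's
First char is 'a' -> OK
Rest 'bbbbbc': all b's? No
Result: 0

0


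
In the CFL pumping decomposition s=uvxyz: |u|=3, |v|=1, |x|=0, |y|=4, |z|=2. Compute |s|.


|s| = |u| + |v| + |x| + |y| + |z|
= 3 + 1 + 0 + 4 + 2
= 4 + 0 + 6
= 4 + 6
= 10

10


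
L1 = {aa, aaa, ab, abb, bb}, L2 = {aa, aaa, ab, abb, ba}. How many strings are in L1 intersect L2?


L1 = {aa, aaa, ab, abb, bb}
L2 = {aa, aaa, ab, abb, ba}
Checking each string in L1 against L2:
  'aa': in L2? Yes
  'aaa': in L2? Yes
  'ab': in L2? Yes
  'abb': in L2? Yes
  'bb': in L2? No
Intersection = {aa, aaa, ab, abb}
|L1 ∩ L2| = 4

4


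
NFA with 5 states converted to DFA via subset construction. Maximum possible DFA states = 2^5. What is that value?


NFA has 5 states
Subset construction: each DFA state = subset of NFA states
Maximum subsets = 2^5
2^5 = 32

32


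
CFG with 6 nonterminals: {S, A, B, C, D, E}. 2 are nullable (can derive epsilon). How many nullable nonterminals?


Nonterminals: {S, A, B, C, D, E}
A nonterminal is nullable if it can derive epsilon
Counting nullable nonterminals: 2
Total nullable = 2

2


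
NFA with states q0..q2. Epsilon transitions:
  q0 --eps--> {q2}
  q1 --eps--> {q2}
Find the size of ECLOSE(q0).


Starting from q0
Initialize closure = {q0}
Follow epsilon from q0 -> add q2
Final closure: {q0, q2}
Size = 2

2


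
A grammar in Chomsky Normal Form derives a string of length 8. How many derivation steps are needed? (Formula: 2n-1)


Chomsky Normal Form derivation:
String length n = 8
Each step either:
  - Splits a nonterminal into two (n-1 such steps)
  - Converts a nonterminal to terminal (n such steps)
Total = (n-1) + n = 2n - 1
= 2(8) - 1
= 16 - 1
= 15

15


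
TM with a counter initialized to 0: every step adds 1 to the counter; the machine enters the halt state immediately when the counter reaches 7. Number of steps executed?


Counter starts at 0. Counting sequence:
  Step 1: counter = 1
  Step 2: counter = 2
  Step 3: counter = 3
  Step 4: counter = 4
  Step 5: counter = 5
  Step 6: counter = 6
  Step 7: counter = 7
Counter reached 7 -> halt
Total steps = 7

7


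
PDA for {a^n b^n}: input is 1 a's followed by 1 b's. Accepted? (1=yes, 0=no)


Language requires equal numbers of a's and b's
PDA pushes for each 'a', pops for each 'b'
Number of a's = 1
Number of b's = 1
1 == 1 -> Accept

1


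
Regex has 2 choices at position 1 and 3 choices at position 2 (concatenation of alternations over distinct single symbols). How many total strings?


First group: 2 alternatives
Second group: 3 alternatives
Concatenation: each choice from group 1 pairs with each from group 2
Total = 2 x 3 = 6

6


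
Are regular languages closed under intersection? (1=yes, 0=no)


Regular languages are closed under:
- Union (DFA product construction)
- Intersection (DFA product construction)
- Complement (swap accept/reject states)
- Concatenation (NFA construction)
- Kleene star (NFA construction)
intersection is in this list
Therefore: closed

1


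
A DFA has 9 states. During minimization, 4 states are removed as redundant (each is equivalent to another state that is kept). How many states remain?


Original DFA: 9 states
Redundant states removed: 4
Minimized states = original - removed
= 9 - 4
= 5

5


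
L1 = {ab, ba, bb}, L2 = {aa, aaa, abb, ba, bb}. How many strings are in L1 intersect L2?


L1 = {ab, ba, bb}
L2 = {aa, aaa, abb, ba, bb}
Checking each string in L1 against L2:
  'ab': in L2? No
  'ba': in L2? Yes
  'bb': in L2? Yes
Intersection = {ba, bb}
|L1 ∩ L2| = 2

2


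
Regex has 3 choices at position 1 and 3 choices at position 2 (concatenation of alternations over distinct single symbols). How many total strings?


First group: 3 alternatives
Second group: 3 alternatives
Concatenation: each choice from group 1 pairs with each from group 2
Total = 3 x 3 = 9

9


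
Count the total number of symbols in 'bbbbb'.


String: 'bbbbb'
Counting characters:
  'b' appears 5 time(s)
Total length = 0 + 5 = 5

5


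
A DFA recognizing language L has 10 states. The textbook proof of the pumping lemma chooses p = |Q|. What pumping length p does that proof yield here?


Pumping lemma for regular languages (standard proof):
Take p = |Q|, the number of DFA states.
Any string of length >= |Q| passes through |Q|+1 states while reading its first |Q| symbols,
so by pigeonhole some state repeats, giving the loop that can be pumped.
Here |Q| = 10
Therefore the proof uses p = 10

10


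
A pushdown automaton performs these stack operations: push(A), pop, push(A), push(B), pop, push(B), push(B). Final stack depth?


Tracing stack operations:
  push(A) -> stack = [A], depth=1
  pop -> removed A, stack = [], depth=0
  push(A) -> stack = [A], depth=1
  push(B) -> stack = [A,B], depth=2
  pop -> removed B, stack = [A], depth=1
  push(B) -> stack = [A,B], depth=2
  push(B) -> stack = [A,B,B], depth=3
Final depth = 3

3


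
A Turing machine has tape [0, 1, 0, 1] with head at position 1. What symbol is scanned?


Tape: [0, 1, 0, 1]
Positions: 0 1 2 3
Values:    0 1 0 1
Head at position 1
tape[1] = 1

1


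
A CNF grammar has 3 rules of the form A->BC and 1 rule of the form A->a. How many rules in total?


CNF allows two rule forms:
  A -> BC (binary): 3 rules
  A -> a (terminal): 1 rule
Total = 3 + 1 = 4

4


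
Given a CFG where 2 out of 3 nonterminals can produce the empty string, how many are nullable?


Nonterminals: {S, A, B}
A nonterminal is nullable if it can derive epsilon
Counting nullable nonterminals: 2
Total nullable = 2

2


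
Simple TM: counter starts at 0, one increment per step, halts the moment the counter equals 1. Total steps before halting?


Counter starts at 0. Counting sequence:
  Step 1: counter = 1
Counter reached 1 -> halt
Total steps = 1

1


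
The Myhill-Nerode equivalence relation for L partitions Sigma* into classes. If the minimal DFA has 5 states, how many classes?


Myhill-Nerode theorem:
Number of equivalence classes = number of states in minimal DFA
Minimal DFA states = 5
Therefore equivalence classes = 5

5


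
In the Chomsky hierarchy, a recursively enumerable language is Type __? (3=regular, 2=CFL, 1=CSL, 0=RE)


Chomsky hierarchy levels:
  Type 3: Regular (DFA/NFA/regex)
  Type 2: Context-free (PDA)
  Type 1: Context-sensitive
  Type 0: Recursively enumerable (TM)
'recursively enumerable' corresponds to Type 0

0


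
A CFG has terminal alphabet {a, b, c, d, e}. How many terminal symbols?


Terminal symbols: a, b, c, d, e
Counting each: a (#1), b (#2), c (#3), d (#4), e (#5)
Total = 5

5


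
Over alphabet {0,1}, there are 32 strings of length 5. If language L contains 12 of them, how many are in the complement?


Alphabet: {0,1}
String length: 5
Total strings of length 5 = 2^5 = 32
Strings in L = 12
Complement = total - |L|
= 32 - 12
= 20

20


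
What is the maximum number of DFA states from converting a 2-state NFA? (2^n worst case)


NFA has 2 states
Subset construction: each DFA state = subset of NFA states
Maximum subsets = 2^2
2^2 = 4

4


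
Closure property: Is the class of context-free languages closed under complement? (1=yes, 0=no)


CFL closure properties:
  Closed under: union, concatenation, Kleene star
  NOT closed under: intersection, complement
Operation 'complement' is in not-closed list -> No (not closed)

0


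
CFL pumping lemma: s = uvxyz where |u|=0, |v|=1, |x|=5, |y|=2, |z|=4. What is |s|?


|s| = |u| + |v| + |x| + |y| + |z|
= 0 + 1 + 5 + 2 + 4
= 1 + 5 + 6
= 6 + 6
= 12

12


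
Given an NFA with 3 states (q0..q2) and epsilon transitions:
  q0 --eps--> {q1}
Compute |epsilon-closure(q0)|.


Starting from q0
Initialize closure = {q0}
Follow epsilon from q0 -> add q1
Final closure: {q0, q1}
Size = 2

2


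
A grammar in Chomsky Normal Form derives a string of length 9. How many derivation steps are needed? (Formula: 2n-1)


Chomsky Normal Form derivation:
String length n = 9
Each step either:
  - Splits a nonterminal into two (n-1 such steps)
  - Converts a nonterminal to terminal (n such steps)
Total = (n-1) + n = 2n - 1
= 2(9) - 1
= 18 - 1
= 17

17


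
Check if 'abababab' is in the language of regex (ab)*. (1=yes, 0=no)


Pattern: (ab)*
String: 'abababab'
Pattern requires: zero or more repetitions of 'ab'
Pairs: ['ab', 'ab', 'ab', 'ab']
All pairs are 'ab'? Yes
Result: 1

1


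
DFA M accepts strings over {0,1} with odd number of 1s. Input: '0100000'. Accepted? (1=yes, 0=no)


DFA has 2 states: q_even (start, accept=no) and q_odd
Processing string '0100000' character by character:
  Position 0: read '0', 1-count=0 -> q_even (no change)
  Position 1: read '1', 1-count=1 -> q_odd
  Position 2: read '0', 1-count=1 -> q_odd (no change)
  Position 3: read '0', 1-count=1 -> q_odd (no change)
  Position 4: read '0', 1-count=1 -> q_odd (no change)
  Position 5: read '0', 1-count=1 -> q_odd (no change)
  Position 6: read '0', 1-count=1 -> q_odd (no change)
Final state: q_odd, total 1s = 1 (odd); the DFA requires an odd count -> accept

1


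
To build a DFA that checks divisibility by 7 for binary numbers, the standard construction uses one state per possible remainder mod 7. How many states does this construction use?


Divisibility by 7 is tracked via the remainder mod 7: 0, 1, ..., 6
The construction assigns one state to each remainder
Number of remainders = 7

7


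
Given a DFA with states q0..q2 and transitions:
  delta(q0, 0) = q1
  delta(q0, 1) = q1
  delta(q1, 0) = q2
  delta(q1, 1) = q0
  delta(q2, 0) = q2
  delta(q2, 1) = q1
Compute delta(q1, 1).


Looking up transition function:
delta(q1, 1) in the table
Row: q1, Column: 1
Result: q0

q0


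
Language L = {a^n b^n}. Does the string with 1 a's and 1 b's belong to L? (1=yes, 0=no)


Language requires equal numbers of a's and b's
PDA pushes for each 'a', pops for each 'b'
Number of a's = 1
Number of b's = 1
1 == 1 -> Accept

1


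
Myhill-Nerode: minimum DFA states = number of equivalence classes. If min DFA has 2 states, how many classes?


Myhill-Nerode theorem:
Number of equivalence classes = number of states in minimal DFA
Minimal DFA states = 2
Therefore equivalence classes = 2

2


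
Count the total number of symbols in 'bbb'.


String: 'bbb'
Counting characters:
  'b' appears 3 time(s)
Total length = 0 + 3 = 3

3


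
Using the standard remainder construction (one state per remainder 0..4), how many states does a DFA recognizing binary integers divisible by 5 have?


Divisibility by 5 is tracked via the remainder mod 5: 0, 1, ..., 4
The construction assigns one state to each remainder
Number of remainders = 5

5


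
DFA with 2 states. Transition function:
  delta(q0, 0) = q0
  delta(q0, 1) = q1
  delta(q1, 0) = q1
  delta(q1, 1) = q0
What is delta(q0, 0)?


Looking up transition function:
delta(q0, 0) in the table
Row: q0, Column: 0
Result: q0

q0


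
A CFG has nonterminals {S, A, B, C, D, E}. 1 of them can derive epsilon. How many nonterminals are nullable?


Nonterminals: {S, A, B, C, D, E}
A nonterminal is nullable if it can derive epsilon
Counting nullable nonterminals: 1
Total nullable = 1

1


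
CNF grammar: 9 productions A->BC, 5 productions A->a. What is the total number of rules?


CNF allows two rule forms:
  A -> BC (binary): 9 rules
  A -> a (terminal): 5 rules
Total = 9 + 5 = 14

14


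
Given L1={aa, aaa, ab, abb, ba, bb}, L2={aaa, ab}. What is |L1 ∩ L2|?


L1 = {aa, aaa, ab, abb, ba, bb}
L2 = {aaa, ab}
Checking each string in L1 against L2:
  'aa': in L2? No
  'aaa': in L2? Yes
  'ab': in L2? Yes
  'abb': in L2? No
  'ba': in L2? No
  'bb': in L2? No
Intersection = {aaa, ab}
|L1 ∩ L2| = 2

2


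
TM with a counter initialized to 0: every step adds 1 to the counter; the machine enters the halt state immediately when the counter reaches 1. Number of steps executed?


Counter starts at 0. Counting sequence:
  Step 1: counter = 1
Counter reached 1 -> halt
Total steps = 1

1


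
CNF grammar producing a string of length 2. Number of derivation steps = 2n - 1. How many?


Chomsky Normal Form derivation:
String length n = 2
Each step either:
  - Splits a nonterminal into two (n-1 such steps)
  - Converts a nonterminal to terminal (n such steps)
Total = (n-1) + n = 2n - 1
= 2(2) - 1
= 4 - 1
= 3

3


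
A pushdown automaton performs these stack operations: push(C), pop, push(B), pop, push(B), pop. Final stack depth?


Tracing stack operations:
  push(C) -> stack = [C], depth=1
  pop -> removed C, stack = [], depth=0
  push(B) -> stack = [B], depth=1
  pop -> removed B, stack = [], depth=0
  push(B) -> stack = [B], depth=1
  pop -> removed B, stack = [], depth=0
Final depth = 0

0


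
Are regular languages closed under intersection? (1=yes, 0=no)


Regular languages are closed under:
- Union (DFA product construction)
- Intersection (DFA product construction)
- Complement (swap accept/reject states)
- Concatenation (NFA construction)
- Kleene star (NFA construction)
intersection is in this list
Therefore: closed

1


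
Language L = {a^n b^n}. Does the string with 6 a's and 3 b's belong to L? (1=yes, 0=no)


Language requires equal numbers of a's and b's
PDA pushes for each 'a', pops for each 'b'
Number of a's = 6
Number of b's = 3
6 != 3 -> Reject

0


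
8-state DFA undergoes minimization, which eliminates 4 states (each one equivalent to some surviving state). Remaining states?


Original DFA: 8 states
Redundant states removed: 4
Minimized states = original - removed
= 8 - 4
= 4

4


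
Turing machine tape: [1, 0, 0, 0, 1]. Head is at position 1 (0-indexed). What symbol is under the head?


Tape: [1, 0, 0, 0, 1]
Positions: 0 1 2 3 4
Values:    1 0 0 0 1
Head at position 1
tape[1] = 0

0


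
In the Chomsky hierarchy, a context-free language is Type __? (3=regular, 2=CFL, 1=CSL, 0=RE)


Chomsky hierarchy levels:
  Type 3: Regular (DFA/NFA/regex)
  Type 2: Context-free (PDA)
  Type 1: Context-sensitive
  Type 0: Recursively enumerable (TM)
'context-free' corresponds to Type 2

2


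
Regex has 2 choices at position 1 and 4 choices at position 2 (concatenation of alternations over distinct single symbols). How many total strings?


First group: 2 alternatives
Second group: 4 alternatives
Concatenation: each choice from group 1 pairs with each from group 2
Total = 2 x 4 = 8

8


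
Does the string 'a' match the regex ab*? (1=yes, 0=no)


Pattern: ab*
String: 'a'
Pattern requires: exactly one 'a' followed by zero or more 'b's
First char is 'a' -> OK
Rest '': all b's? Yes
Result: 1

1


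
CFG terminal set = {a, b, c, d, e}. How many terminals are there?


Terminal symbols: a, b, c, d, e
Counting each: a (#1), b (#2), c (#3), d (#4), e (#5)
Total = 5

5


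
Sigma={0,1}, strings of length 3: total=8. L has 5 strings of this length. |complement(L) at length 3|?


Alphabet: {0,1}
String length: 3
Total strings of length 3 = 2^3 = 8
Strings in L = 5
Complement = total - |L|
= 8 - 5
= 3

3


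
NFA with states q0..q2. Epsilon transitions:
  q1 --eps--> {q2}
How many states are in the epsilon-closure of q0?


Starting from q0
Initialize closure = {q0}
q0 has no outgoing epsilon transitions -> nothing to add
Final closure: {q0}
Size = 1

1


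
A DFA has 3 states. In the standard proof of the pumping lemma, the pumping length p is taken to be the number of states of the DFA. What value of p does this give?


Pumping lemma for regular languages (standard proof):
Take p = |Q|, the number of DFA states.
Any string of length >= |Q| passes through |Q|+1 states while reading its first |Q| symbols,
so by pigeonhole some state repeats, giving the loop that can be pumped.
Here |Q| = 3
Therefore the proof uses p = 3

3


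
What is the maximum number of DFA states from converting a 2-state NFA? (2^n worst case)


NFA has 2 states
Subset construction: each DFA state = subset of NFA states
Maximum subsets = 2^2
2^2 = 4

4


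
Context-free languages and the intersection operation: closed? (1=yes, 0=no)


CFL closure properties:
  Closed under: union, concatenation, Kleene star
  NOT closed under: intersection, complement
Operation 'intersection' is in not-closed list -> No (not closed)

0


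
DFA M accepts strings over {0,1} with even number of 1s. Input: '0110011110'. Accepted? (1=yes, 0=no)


DFA has 2 states: q_even (start, accept=yes) and q_odd
Processing string '0110011110' character by character:
  Position 0: read '0', 1-count=0 -> q_even (no change)
  Position 1: read '1', 1-count=1 -> q_odd
  Position 2: read '1', 1-count=2 -> q_even
  Position 3: read '0', 1-count=2 -> q_even (no change)
  Position 4: read '0', 1-count=2 -> q_even (no change)
  Position 5: read '1', 1-count=3 -> q_odd
  Position 6: read '1', 1-count=4 -> q_even
  Position 7: read '1', 1-count=5 -> q_odd
  Position 8: read '1', 1-count=6 -> q_even
  Position 9: read '0', 1-count=6 -> q_even (no change)
Final state: q_even, total 1s = 6 (even); the DFA requires an even count -> accept

1


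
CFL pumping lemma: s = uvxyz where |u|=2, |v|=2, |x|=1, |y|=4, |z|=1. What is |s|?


|s| = |u| + |v| + |x| + |y| + |z|
= 2 + 2 + 1 + 4 + 1
= 4 + 1 + 5
= 5 + 5
= 10

10


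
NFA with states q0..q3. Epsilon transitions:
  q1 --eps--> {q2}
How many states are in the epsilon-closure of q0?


Starting from q0
Initialize closure = {q0}
q0 has no outgoing epsilon transitions -> nothing to add
Final closure: {q0}
Size = 1

1


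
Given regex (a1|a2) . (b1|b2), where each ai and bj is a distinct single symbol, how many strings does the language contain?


First group: 2 alternatives
Second group: 2 alternatives
Concatenation: each choice from group 1 pairs with each from group 2
Total = 2 x 2 = 4

4
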